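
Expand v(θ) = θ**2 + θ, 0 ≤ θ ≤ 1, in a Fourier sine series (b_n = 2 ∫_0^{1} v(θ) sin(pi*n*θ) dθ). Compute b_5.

4*(-2 + 25*pi**2)/(125*pi**3)

b_5 = 2 ∫_0^{1} (θ**2 + θ) sin(5*pi*θ) dθ.
Integrating by parts twice (tabular method), an antiderivative of (θ**2 + θ) sin(5*pi*θ) is -θ**2*cos(5*pi*θ)/(5*pi) + 2*θ*sin(5*pi*θ)/(25*pi**2) - θ*cos(5*pi*θ)/(5*pi) + sin(5*pi*θ)/(25*pi**2) + 2*cos(5*pi*θ)/(125*pi**3); evaluating from 0 to 1: ∫_{0}^{1} (θ**2 + θ) sin(5*pi*θ) dθ = (2*(-1 + 25*pi**2)/(125*pi**3)) - (2/(125*pi**3)) = 2*(-2 + 25*pi**2)/(125*pi**3).
Hence b_5 = 2·(2*(-2 + 25*pi**2)/(125*pi**3)) = 4*(-2 + 25*pi**2)/(125*pi**3).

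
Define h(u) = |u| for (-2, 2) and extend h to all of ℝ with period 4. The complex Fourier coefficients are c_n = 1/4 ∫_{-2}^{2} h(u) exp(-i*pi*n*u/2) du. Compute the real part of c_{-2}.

0

Since h is real-valued, Re(c_{-2}) = 1/4 ∫_{-2}^{2} h(u) cos(-pi*u) du = a_{2}/2.
h is even and cos(-pi*u) is even, so the integrand is even: ∫_{-2}^{2} h(u) cos(-pi*u) du = 2∫_0^{2} h(u) cos(-pi*u) du.
Integrating by parts (boundary term plus one more integral), an antiderivative of (u) cos(-pi*u) is u*sin(pi*u)/pi + cos(pi*u)/pi**2; evaluating from 0 to 2: ∫_{0}^{2} (u) cos(-pi*u) du = (pi**(-2)) - (pi**(-2)) = 0.
So ∫_{-2}^{2} h(u) cos(-pi*u) du = 0.
Hence Re(c_{-2}) = (1/4)·(0) = 0.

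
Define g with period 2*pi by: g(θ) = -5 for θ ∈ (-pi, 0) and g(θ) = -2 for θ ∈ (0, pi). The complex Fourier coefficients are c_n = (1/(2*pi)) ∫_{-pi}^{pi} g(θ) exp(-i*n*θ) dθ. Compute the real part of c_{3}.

0

Since g is real-valued, Re(c_{3}) = (1/(2*pi)) ∫_{-pi}^{pi} g(θ) cos(3*θ) dθ = a_{3}/2.
Split the integral at the breakpoints.
Directly, an antiderivative of (-5) cos(3*θ) is -5*sin(3*θ)/3; evaluating from -pi to 0: ∫_{-pi}^{0} (-5) cos(3*θ) dθ = (0) - (0) = 0.
Directly, an antiderivative of (-2) cos(3*θ) is -2*sin(3*θ)/3; evaluating from 0 to pi: ∫_{0}^{pi} (-2) cos(3*θ) dθ = (0) - (0) = 0.
So ∫_{-pi}^{pi} g(θ) cos(3*θ) dθ = 0.
Hence Re(c_{3}) = (1/(2*pi))·(0) = 0.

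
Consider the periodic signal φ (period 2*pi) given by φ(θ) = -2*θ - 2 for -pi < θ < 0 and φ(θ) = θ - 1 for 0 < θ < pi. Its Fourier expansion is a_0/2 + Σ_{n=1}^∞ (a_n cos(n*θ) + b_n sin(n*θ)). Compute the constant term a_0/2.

a_0 = 1/pi ∫_{-pi}^{pi} φ(θ) dθ = 1/pi · (3*pi*(-2 + pi)/2) = -3 + 3*pi/2.
So the constant term a_0/2 = -3/2 + 3*pi/4.

-3/2 + 3*pi/4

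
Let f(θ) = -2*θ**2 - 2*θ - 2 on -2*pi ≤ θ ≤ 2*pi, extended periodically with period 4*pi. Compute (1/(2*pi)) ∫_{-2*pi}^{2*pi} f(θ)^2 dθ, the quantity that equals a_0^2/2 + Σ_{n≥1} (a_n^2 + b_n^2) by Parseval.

8 + 32*pi**2 + 128*pi**4/5

(1/(2*pi)) ∫_{-2*pi}^{2*pi} f(θ)^2 dθ = (1/(2*pi)) · (16*pi + 64*pi**3 + 256*pi**5/5) = 8 + 32*pi**2 + 128*pi**4/5.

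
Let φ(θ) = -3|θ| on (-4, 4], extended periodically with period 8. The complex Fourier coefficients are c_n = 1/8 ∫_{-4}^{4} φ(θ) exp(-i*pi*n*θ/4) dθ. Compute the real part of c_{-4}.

Since φ is real-valued, Re(c_{-4}) = 1/8 ∫_{-4}^{4} φ(θ) cos(-pi*θ) dθ = a_{4}/2.
φ is even and cos(-pi*θ) is even, so the integrand is even: ∫_{-4}^{4} φ(θ) cos(-pi*θ) dθ = 2∫_0^{4} φ(θ) cos(-pi*θ) dθ.
Integrating by parts (boundary term plus one more integral), an antiderivative of (-3*θ) cos(-pi*θ) is -3*θ*sin(pi*θ)/pi - 3*cos(pi*θ)/pi**2; evaluating from 0 to 4: ∫_{0}^{4} (-3*θ) cos(-pi*θ) dθ = (-3/pi**2) - (-3/pi**2) = 0.
So ∫_{-4}^{4} φ(θ) cos(-pi*θ) dθ = 0.
Hence Re(c_{-4}) = (1/8)·(0) = 0.

0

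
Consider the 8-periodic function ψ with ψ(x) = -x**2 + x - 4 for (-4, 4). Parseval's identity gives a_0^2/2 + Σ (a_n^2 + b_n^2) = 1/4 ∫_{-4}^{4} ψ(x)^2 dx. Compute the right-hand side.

1152/5

1/4 ∫_{-4}^{4} ψ(x)^2 dx = 1/4 · (4608/5) = 1152/5.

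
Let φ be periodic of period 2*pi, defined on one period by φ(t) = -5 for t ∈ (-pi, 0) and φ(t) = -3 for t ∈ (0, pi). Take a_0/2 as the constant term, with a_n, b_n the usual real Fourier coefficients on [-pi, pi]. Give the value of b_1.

b_1 = 1/pi ∫_{-pi}^{pi} φ(t) sin(t) dt.
Split the integral at the breakpoints.
Directly, an antiderivative of (-5) sin(t) is 5*cos(t); evaluating from -pi to 0: ∫_{-pi}^{0} (-5) sin(t) dt = (5) - (-5) = 10.
Directly, an antiderivative of (-3) sin(t) is 3*cos(t); evaluating from 0 to pi: ∫_{0}^{pi} (-3) sin(t) dt = (-3) - (3) = -6.
Summing the pieces and multiplying by (1/pi) gives b_1 = 4/pi.

4/pi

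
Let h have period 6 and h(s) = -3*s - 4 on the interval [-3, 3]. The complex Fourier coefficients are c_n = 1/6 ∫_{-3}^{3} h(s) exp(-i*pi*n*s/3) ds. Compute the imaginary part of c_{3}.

3/pi

Since h is real-valued, Im(c_{3}) = -1/6 ∫_{-3}^{3} h(s) sin(pi*s) ds = -b_{3}/2.
Integrating by parts (boundary term plus one more integral), an antiderivative of (-3*s - 4) sin(pi*s) is 3*s*cos(pi*s)/pi - 3*sin(pi*s)/pi**2 + 4*cos(pi*s)/pi; evaluating from -3 to 3: ∫_{-3}^{3} (-3*s - 4) sin(pi*s) ds = (-13/pi) - (5/pi) = -18/pi.
Hence Im(c_{3}) = (-1/6)·(-18/pi) = 3/pi.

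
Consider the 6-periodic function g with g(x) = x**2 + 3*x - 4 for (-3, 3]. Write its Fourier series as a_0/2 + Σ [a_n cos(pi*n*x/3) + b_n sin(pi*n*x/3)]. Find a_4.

a_4 = 1/3 ∫_{-3}^{3} g(x) cos(4*pi*x/3) dx.
Integrating by parts twice (tabular method), an antiderivative of (x**2 + 3*x - 4) cos(4*pi*x/3) is 3*x**2*sin(4*pi*x/3)/(4*pi) + 9*x*sin(4*pi*x/3)/(4*pi) + 9*x*cos(4*pi*x/3)/(8*pi**2) - 3*sin(4*pi*x/3)/pi - 27*sin(4*pi*x/3)/(32*pi**3) + 27*cos(4*pi*x/3)/(16*pi**2); evaluating from -3 to 3: ∫_{-3}^{3} (x**2 + 3*x - 4) cos(4*pi*x/3) dx = (81/(16*pi**2)) - (-27/(16*pi**2)) = 27/(4*pi**2).
Hence a_4 = (1/3)·(27/(4*pi**2)) = 9/(4*pi**2).

9/(4*pi**2)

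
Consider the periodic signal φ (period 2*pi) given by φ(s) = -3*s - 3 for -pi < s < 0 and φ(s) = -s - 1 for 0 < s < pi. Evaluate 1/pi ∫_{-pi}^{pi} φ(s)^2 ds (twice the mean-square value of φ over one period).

-8*pi + 10 + 10*pi**2/3

1/pi ∫_{-pi}^{pi} φ(s)^2 ds = 1/pi · (2*pi*(-12*pi + 15 + 5*pi**2)/3) = -8*pi + 10 + 10*pi**2/3.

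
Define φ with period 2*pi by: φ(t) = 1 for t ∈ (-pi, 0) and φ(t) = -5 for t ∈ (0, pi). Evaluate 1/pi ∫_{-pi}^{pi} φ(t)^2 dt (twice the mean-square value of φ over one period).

1/pi ∫_{-pi}^{pi} φ(t)^2 dt = 1/pi · (26*pi) = 26.

26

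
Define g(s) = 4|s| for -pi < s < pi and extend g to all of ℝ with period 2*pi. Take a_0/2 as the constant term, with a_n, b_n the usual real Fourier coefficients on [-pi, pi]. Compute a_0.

a_0 = 1/pi ∫_{-pi}^{pi} g(s) ds = 1/pi · (4*pi**2) = 4*pi.

4*pi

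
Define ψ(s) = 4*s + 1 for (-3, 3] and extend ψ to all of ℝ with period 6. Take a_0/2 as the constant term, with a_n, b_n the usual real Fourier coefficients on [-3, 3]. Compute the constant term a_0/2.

a_0 = 1/3 ∫_{-3}^{3} ψ(s) ds = 1/3 · (6) = 2.
So the constant term a_0/2 = 1.

1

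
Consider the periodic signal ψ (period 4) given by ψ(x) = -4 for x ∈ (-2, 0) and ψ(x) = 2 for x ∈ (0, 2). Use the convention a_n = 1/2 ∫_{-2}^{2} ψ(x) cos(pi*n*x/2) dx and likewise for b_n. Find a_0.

a_0 = 1/2 ∫_{-2}^{2} ψ(x) dx = 1/2 · (-4) = -2.

-2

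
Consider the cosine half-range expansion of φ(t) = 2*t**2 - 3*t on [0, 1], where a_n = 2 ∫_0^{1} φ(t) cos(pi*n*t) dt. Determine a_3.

4/(9*pi**2)

a_3 = 2 ∫_0^{1} (2*t**2 - 3*t) cos(3*pi*t) dt.
Integrating by parts twice (tabular method), an antiderivative of (2*t**2 - 3*t) cos(3*pi*t) is 2*t**2*sin(3*pi*t)/(3*pi) - t*sin(3*pi*t)/pi + 4*t*cos(3*pi*t)/(9*pi**2) - 4*sin(3*pi*t)/(27*pi**3) - cos(3*pi*t)/(3*pi**2); evaluating from 0 to 1: ∫_{0}^{1} (2*t**2 - 3*t) cos(3*pi*t) dt = (-1/(9*pi**2)) - (-1/(3*pi**2)) = 2/(9*pi**2).
Hence a_3 = 2·(2/(9*pi**2)) = 4/(9*pi**2).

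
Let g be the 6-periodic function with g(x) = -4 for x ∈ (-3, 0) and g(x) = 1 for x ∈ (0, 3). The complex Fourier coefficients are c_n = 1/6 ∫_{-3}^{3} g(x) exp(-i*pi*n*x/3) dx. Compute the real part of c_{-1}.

Since g is real-valued, Re(c_{-1}) = 1/6 ∫_{-3}^{3} g(x) cos(-pi*x/3) dx = a_{1}/2.
Split the integral at the breakpoints.
Directly, an antiderivative of (-4) cos(-pi*x/3) is -12*sin(pi*x/3)/pi; evaluating from -3 to 0: ∫_{-3}^{0} (-4) cos(-pi*x/3) dx = (0) - (0) = 0.
Directly, an antiderivative of (1) cos(-pi*x/3) is 3*sin(pi*x/3)/pi; evaluating from 0 to 3: ∫_{0}^{3} (1) cos(-pi*x/3) dx = (0) - (0) = 0.
So ∫_{-3}^{3} g(x) cos(-pi*x/3) dx = 0.
Hence Re(c_{-1}) = (1/6)·(0) = 0.

0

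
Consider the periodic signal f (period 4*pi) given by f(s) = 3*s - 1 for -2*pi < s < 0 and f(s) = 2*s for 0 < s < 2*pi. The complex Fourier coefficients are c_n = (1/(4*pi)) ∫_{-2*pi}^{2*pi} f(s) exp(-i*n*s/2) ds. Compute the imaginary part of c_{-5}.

(1/5 + pi)/pi

Since f is real-valued, Im(c_{-5}) = -(1/(4*pi)) ∫_{-2*pi}^{2*pi} f(s) sin(-5*s/2) ds = b_{5}/2.
Split the integral at the breakpoints.
Integrating by parts (boundary term plus one more integral), an antiderivative of (3*s - 1) sin(-5*s/2) is 6*s*cos(5*s/2)/5 - 12*sin(5*s/2)/25 - 2*cos(5*s/2)/5; evaluating from -2*pi to 0: ∫_{-2*pi}^{0} (3*s - 1) sin(-5*s/2) ds = (-2/5) - (2/5 + 12*pi/5) = -12*pi/5 - 4/5.
Integrating by parts (boundary term plus one more integral), an antiderivative of (2*s) sin(-5*s/2) is 4*s*cos(5*s/2)/5 - 8*sin(5*s/2)/25; evaluating from 0 to 2*pi: ∫_{0}^{2*pi} (2*s) sin(-5*s/2) ds = (-8*pi/5) - (0) = -8*pi/5.
So ∫_{-2*pi}^{2*pi} f(s) sin(-5*s/2) ds = -4*pi - 4/5.
Hence Im(c_{-5}) = (-1/(4*pi))·(-4*pi - 4/5) = (1/5 + pi)/pi.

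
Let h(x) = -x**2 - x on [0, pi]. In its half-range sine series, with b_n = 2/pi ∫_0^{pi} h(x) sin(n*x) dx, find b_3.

2*(-9*pi**2 - 9*pi + 4)/(27*pi)

b_3 = 2/pi ∫_0^{pi} (-x**2 - x) sin(3*x) dx.
Integrating by parts twice (tabular method), an antiderivative of (-x**2 - x) sin(3*x) is x**2*cos(3*x)/3 - 2*x*sin(3*x)/9 + x*cos(3*x)/3 - sin(3*x)/9 - 2*cos(3*x)/27; evaluating from 0 to pi: ∫_{0}^{pi} (-x**2 - x) sin(3*x) dx = (-pi**2/3 - pi/3 + 2/27) - (-2/27) = -pi**2/3 - pi/3 + 4/27.
Hence b_3 = (2/pi)·(-pi**2/3 - pi/3 + 4/27) = 2*(-9*pi**2 - 9*pi + 4)/(27*pi).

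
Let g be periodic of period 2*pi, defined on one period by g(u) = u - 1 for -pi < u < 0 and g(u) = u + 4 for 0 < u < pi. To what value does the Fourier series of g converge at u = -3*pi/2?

pi/2 + 4

u = -3*pi/2 differs from u = pi/2 by -1 full period(s), and the series is 2*pi-periodic.
g is continuous at u = pi/2 with value pi/2 + 4, so the series converges to pi/2 + 4 there.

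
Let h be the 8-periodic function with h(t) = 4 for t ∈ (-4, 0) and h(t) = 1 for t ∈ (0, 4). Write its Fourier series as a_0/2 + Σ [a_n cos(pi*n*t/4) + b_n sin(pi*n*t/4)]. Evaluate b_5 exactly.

b_5 = 1/4 ∫_{-4}^{4} h(t) sin(5*pi*t/4) dt.
Split the integral at the breakpoints.
Directly, an antiderivative of (4) sin(5*pi*t/4) is -16*cos(5*pi*t/4)/(5*pi); evaluating from -4 to 0: ∫_{-4}^{0} (4) sin(5*pi*t/4) dt = (-16/(5*pi)) - (16/(5*pi)) = -32/(5*pi).
Directly, an antiderivative of (1) sin(5*pi*t/4) is -4*cos(5*pi*t/4)/(5*pi); evaluating from 0 to 4: ∫_{0}^{4} (1) sin(5*pi*t/4) dt = (4/(5*pi)) - (-4/(5*pi)) = 8/(5*pi).
Summing the pieces and multiplying by (1/4) gives b_5 = -6/(5*pi).

-6/(5*pi)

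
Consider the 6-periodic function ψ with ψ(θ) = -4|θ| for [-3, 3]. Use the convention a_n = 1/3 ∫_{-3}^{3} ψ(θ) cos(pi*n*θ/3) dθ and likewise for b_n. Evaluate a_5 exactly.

a_5 = 1/3 ∫_{-3}^{3} ψ(θ) cos(5*pi*θ/3) dθ.
ψ is even and cos(5*pi*θ/3) is even, so the integrand is even and a_5 = 2/3 ∫_0^{3} ψ(θ) cos(5*pi*θ/3) dθ.
Integrating by parts (boundary term plus one more integral), an antiderivative of (-4*θ) cos(5*pi*θ/3) is -12*θ*sin(5*pi*θ/3)/(5*pi) - 36*cos(5*pi*θ/3)/(25*pi**2); evaluating from 0 to 3: ∫_{0}^{3} (-4*θ) cos(5*pi*θ/3) dθ = (36/(25*pi**2)) - (-36/(25*pi**2)) = 72/(25*pi**2).
Hence a_5 = (2/3)·(72/(25*pi**2)) = 48/(25*pi**2).

48/(25*pi**2)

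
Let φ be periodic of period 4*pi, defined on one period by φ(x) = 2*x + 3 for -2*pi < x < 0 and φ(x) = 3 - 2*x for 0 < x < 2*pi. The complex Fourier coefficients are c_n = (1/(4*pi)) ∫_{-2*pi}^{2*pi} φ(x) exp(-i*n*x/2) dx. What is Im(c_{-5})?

0

Since φ is real-valued, Im(c_{-5}) = -(1/(4*pi)) ∫_{-2*pi}^{2*pi} φ(x) sin(-5*x/2) dx = b_{5}/2.
(φ is even, so the integrand is odd over a symmetric interval and the integral vanishes.)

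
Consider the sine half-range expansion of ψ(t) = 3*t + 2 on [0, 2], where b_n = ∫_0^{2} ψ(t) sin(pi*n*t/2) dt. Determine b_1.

b_1 = ∫_0^{2} (3*t + 2) sin(pi*t/2) dt.
Integrating by parts (boundary term plus one more integral), an antiderivative of (3*t + 2) sin(pi*t/2) is -6*t*cos(pi*t/2)/pi + 12*sin(pi*t/2)/pi**2 - 4*cos(pi*t/2)/pi; evaluating from 0 to 2: ∫_{0}^{2} (3*t + 2) sin(pi*t/2) dt = (16/pi) - (-4/pi) = 20/pi.
Hence b_1 = 20/pi.

20/pi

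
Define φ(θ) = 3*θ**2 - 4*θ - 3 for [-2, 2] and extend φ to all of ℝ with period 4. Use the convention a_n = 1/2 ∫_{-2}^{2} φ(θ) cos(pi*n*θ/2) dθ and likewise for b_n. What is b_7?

b_7 = 1/2 ∫_{-2}^{2} φ(θ) sin(7*pi*θ/2) dθ.
Integrating by parts twice (tabular method), an antiderivative of (3*θ**2 - 4*θ - 3) sin(7*pi*θ/2) is -6*θ**2*cos(7*pi*θ/2)/(7*pi) + 24*θ*sin(7*pi*θ/2)/(49*pi**2) + 8*θ*cos(7*pi*θ/2)/(7*pi) - 16*sin(7*pi*θ/2)/(49*pi**2) + 48*cos(7*pi*θ/2)/(343*pi**3) + 6*cos(7*pi*θ/2)/(7*pi); evaluating from -2 to 2: ∫_{-2}^{2} (3*θ**2 - 4*θ - 3) sin(7*pi*θ/2) dθ = (2*(-24 + 49*pi**2)/(343*pi**3)) - (2*(-24 + 833*pi**2)/(343*pi**3)) = -32/(7*pi).
Hence b_7 = (1/2)·(-32/(7*pi)) = -16/(7*pi).

-16/(7*pi)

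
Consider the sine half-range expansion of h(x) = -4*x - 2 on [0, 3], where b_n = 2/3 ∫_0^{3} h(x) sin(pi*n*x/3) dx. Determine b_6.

b_6 = 2/3 ∫_0^{3} (-4*x - 2) sin(2*pi*x) dx.
Integrating by parts (boundary term plus one more integral), an antiderivative of (-4*x - 2) sin(2*pi*x) is 2*x*cos(2*pi*x)/pi - sin(2*pi*x)/pi**2 + cos(2*pi*x)/pi; evaluating from 0 to 3: ∫_{0}^{3} (-4*x - 2) sin(2*pi*x) dx = (7/pi) - (1/pi) = 6/pi.
Hence b_6 = (2/3)·(6/pi) = 4/pi.

4/pi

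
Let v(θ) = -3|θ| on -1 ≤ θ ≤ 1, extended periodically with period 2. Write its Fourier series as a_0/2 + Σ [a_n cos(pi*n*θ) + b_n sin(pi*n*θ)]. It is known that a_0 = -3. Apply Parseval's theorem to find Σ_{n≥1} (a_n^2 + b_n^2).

3/2

Parseval: a_0^2/2 + Σ_{n≥1} (a_n^2+b_n^2) = ∫_{-1}^{1} v(θ)^2 dθ = 6.
Subtract a_0^2/2 = 9/2: Σ (a_n^2+b_n^2) = 3/2.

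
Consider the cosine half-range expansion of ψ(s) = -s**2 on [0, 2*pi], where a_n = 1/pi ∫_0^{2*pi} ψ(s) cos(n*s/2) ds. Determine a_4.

a_4 = 1/pi ∫_0^{2*pi} (-s**2) cos(2*s) ds.
Integrating by parts twice (tabular method), an antiderivative of (-s**2) cos(2*s) is -s**2*sin(2*s)/2 - s*cos(2*s)/2 + sin(2*s)/4; evaluating from 0 to 2*pi: ∫_{0}^{2*pi} (-s**2) cos(2*s) ds = (-pi) - (0) = -pi.
Hence a_4 = (1/pi)·(-pi) = -1.

-1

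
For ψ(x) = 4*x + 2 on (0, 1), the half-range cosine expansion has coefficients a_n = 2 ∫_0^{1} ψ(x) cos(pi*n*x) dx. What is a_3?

a_3 = 2 ∫_0^{1} (4*x + 2) cos(3*pi*x) dx.
Integrating by parts (boundary term plus one more integral), an antiderivative of (4*x + 2) cos(3*pi*x) is 4*x*sin(3*pi*x)/(3*pi) + 2*sin(3*pi*x)/(3*pi) + 4*cos(3*pi*x)/(9*pi**2); evaluating from 0 to 1: ∫_{0}^{1} (4*x + 2) cos(3*pi*x) dx = (-4/(9*pi**2)) - (4/(9*pi**2)) = -8/(9*pi**2).
Hence a_3 = 2·(-8/(9*pi**2)) = -16/(9*pi**2).

-16/(9*pi**2)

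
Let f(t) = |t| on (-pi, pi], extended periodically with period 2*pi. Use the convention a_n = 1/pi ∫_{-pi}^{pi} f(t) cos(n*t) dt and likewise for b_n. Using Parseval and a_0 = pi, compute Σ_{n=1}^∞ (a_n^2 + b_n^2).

pi**2/6

Parseval: a_0^2/2 + Σ_{n≥1} (a_n^2+b_n^2) = 1/pi ∫_{-pi}^{pi} f(t)^2 dt = 2*pi**2/3.
Subtract a_0^2/2 = pi**2/2: Σ (a_n^2+b_n^2) = pi**2/6.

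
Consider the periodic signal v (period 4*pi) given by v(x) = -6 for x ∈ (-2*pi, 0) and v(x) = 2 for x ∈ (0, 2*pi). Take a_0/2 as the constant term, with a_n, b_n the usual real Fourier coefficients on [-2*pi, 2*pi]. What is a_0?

-4

a_0 = (1/(2*pi)) ∫_{-2*pi}^{2*pi} v(x) dx = (1/(2*pi)) · (-8*pi) = -4.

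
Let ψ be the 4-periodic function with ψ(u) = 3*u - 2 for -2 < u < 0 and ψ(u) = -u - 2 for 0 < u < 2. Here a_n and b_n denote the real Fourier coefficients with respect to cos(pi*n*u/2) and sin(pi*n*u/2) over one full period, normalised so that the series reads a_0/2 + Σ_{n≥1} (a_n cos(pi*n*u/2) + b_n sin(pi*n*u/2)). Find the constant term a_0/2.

-4

a_0 = 1/2 ∫_{-2}^{2} ψ(u) du = 1/2 · (-16) = -8.
So the constant term a_0/2 = -4.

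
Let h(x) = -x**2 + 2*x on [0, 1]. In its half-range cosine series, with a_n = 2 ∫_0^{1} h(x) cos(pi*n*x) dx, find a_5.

-4/(25*pi**2)

a_5 = 2 ∫_0^{1} (-x**2 + 2*x) cos(5*pi*x) dx.
Integrating by parts twice (tabular method), an antiderivative of (-x**2 + 2*x) cos(5*pi*x) is -x**2*sin(5*pi*x)/(5*pi) + 2*x*sin(5*pi*x)/(5*pi) - 2*x*cos(5*pi*x)/(25*pi**2) + 2*sin(5*pi*x)/(125*pi**3) + 2*cos(5*pi*x)/(25*pi**2); evaluating from 0 to 1: ∫_{0}^{1} (-x**2 + 2*x) cos(5*pi*x) dx = (0) - (2/(25*pi**2)) = -2/(25*pi**2).
Hence a_5 = 2·(-2/(25*pi**2)) = -4/(25*pi**2).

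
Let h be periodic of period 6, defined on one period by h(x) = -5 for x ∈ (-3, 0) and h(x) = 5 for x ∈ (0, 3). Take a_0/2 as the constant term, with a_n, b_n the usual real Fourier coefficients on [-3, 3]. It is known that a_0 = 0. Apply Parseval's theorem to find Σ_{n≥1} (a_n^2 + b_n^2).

Parseval: a_0^2/2 + Σ_{n≥1} (a_n^2+b_n^2) = 1/3 ∫_{-3}^{3} h(x)^2 dx = 50.
Subtract a_0^2/2 = 0: Σ (a_n^2+b_n^2) = 50.

50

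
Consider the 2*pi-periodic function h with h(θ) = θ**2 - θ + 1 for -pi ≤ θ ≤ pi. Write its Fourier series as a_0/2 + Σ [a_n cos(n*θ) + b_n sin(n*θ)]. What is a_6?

1/9

a_6 = 1/pi ∫_{-pi}^{pi} h(θ) cos(6*θ) dθ.
Integrating by parts twice (tabular method), an antiderivative of (θ**2 - θ + 1) cos(6*θ) is θ**2*sin(6*θ)/6 - θ*sin(6*θ)/6 + θ*cos(6*θ)/18 + 17*sin(6*θ)/108 - cos(6*θ)/36; evaluating from -pi to pi: ∫_{-pi}^{pi} (θ**2 - θ + 1) cos(6*θ) dθ = (-1/36 + pi/18) - (-pi/18 - 1/36) = pi/9.
Hence a_6 = (1/pi)·(pi/9) = 1/9.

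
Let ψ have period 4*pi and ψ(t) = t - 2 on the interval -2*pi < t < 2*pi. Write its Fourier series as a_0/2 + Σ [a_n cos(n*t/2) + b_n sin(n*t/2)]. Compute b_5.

b_5 = (1/(2*pi)) ∫_{-2*pi}^{2*pi} ψ(t) sin(5*t/2) dt.
Integrating by parts (boundary term plus one more integral), an antiderivative of (t - 2) sin(5*t/2) is -2*t*cos(5*t/2)/5 + 4*sin(5*t/2)/25 + 4*cos(5*t/2)/5; evaluating from -2*pi to 2*pi: ∫_{-2*pi}^{2*pi} (t - 2) sin(5*t/2) dt = (-4/5 + 4*pi/5) - (-4*pi/5 - 4/5) = 8*pi/5.
Hence b_5 = (1/(2*pi))·(8*pi/5) = 4/5.

4/5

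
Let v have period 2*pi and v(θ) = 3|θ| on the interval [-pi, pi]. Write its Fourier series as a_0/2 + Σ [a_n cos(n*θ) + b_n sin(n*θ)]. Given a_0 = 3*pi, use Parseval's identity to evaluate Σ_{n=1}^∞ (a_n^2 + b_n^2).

Parseval: a_0^2/2 + Σ_{n≥1} (a_n^2+b_n^2) = 1/pi ∫_{-pi}^{pi} v(θ)^2 dθ = 6*pi**2.
Subtract a_0^2/2 = 9*pi**2/2: Σ (a_n^2+b_n^2) = 3*pi**2/2.

3*pi**2/2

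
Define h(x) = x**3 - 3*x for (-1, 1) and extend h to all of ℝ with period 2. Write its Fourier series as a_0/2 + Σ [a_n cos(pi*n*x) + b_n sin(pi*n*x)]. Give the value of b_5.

4*(-25*pi**2 - 3)/(125*pi**3)

b_5 = ∫_{-1}^{1} h(x) sin(5*pi*x) dx.
h is odd and sin(5*pi*x) is odd, so the integrand is even and b_5 = 2 ∫_0^{1} h(x) sin(5*pi*x) dx.
Integrating by parts three times (tabular method), an antiderivative of (x**3 - 3*x) sin(5*pi*x) is -x**3*cos(5*pi*x)/(5*pi) + 3*x**2*sin(5*pi*x)/(25*pi**2) + 6*x*cos(5*pi*x)/(125*pi**3) + 3*x*cos(5*pi*x)/(5*pi) - 3*sin(5*pi*x)/(25*pi**2) - 6*sin(5*pi*x)/(625*pi**4); evaluating from 0 to 1: ∫_{0}^{1} (x**3 - 3*x) sin(5*pi*x) dx = (2*(-25*pi**2 - 3)/(125*pi**3)) - (0) = 2*(-25*pi**2 - 3)/(125*pi**3).
Hence b_5 = 2·(2*(-25*pi**2 - 3)/(125*pi**3)) = 4*(-25*pi**2 - 3)/(125*pi**3).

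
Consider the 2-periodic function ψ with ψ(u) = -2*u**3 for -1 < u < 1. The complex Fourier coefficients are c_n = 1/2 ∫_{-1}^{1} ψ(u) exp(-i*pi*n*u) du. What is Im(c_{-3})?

Since ψ is real-valued, Im(c_{-3}) = -1/2 ∫_{-1}^{1} ψ(u) sin(-3*pi*u) du = b_{3}/2.
ψ is odd and sin(-3*pi*u) is odd, so the integrand is even: ∫_{-1}^{1} ψ(u) sin(-3*pi*u) du = 2∫_0^{1} ψ(u) sin(-3*pi*u) du.
Integrating by parts three times (tabular method), an antiderivative of (-2*u**3) sin(-3*pi*u) is -2*u**3*cos(3*pi*u)/(3*pi) + 2*u**2*sin(3*pi*u)/(3*pi**2) + 4*u*cos(3*pi*u)/(9*pi**3) - 4*sin(3*pi*u)/(27*pi**4); evaluating from 0 to 1: ∫_{0}^{1} (-2*u**3) sin(-3*pi*u) du = (2*(-2 + 3*pi**2)/(9*pi**3)) - (0) = 2*(-2 + 3*pi**2)/(9*pi**3).
So ∫_{-1}^{1} ψ(u) sin(-3*pi*u) du = 4*(-2 + 3*pi**2)/(9*pi**3).
Hence Im(c_{-3}) = (-1/2)·(4*(-2 + 3*pi**2)/(9*pi**3)) = 2*(2 - 3*pi**2)/(9*pi**3).

2*(2 - 3*pi**2)/(9*pi**3)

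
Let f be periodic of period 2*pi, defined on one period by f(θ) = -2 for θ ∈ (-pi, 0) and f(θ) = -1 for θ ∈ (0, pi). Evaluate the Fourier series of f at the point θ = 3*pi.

-3/2

θ = 3*pi differs from θ = pi by 1 full period(s), and the series is 2*pi-periodic.
At θ = pi the one-sided limits are f(pi^-) = -1 and f(pi^+) = -2.
By Dirichlet's theorem the series converges to their average, [(-1) + (-2)]/2 = -3/2.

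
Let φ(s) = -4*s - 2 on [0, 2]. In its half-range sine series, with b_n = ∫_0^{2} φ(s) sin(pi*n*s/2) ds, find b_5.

-24/(5*pi)

b_5 = ∫_0^{2} (-4*s - 2) sin(5*pi*s/2) ds.
Integrating by parts (boundary term plus one more integral), an antiderivative of (-4*s - 2) sin(5*pi*s/2) is 8*s*cos(5*pi*s/2)/(5*pi) - 16*sin(5*pi*s/2)/(25*pi**2) + 4*cos(5*pi*s/2)/(5*pi); evaluating from 0 to 2: ∫_{0}^{2} (-4*s - 2) sin(5*pi*s/2) ds = (-4/pi) - (4/(5*pi)) = -24/(5*pi).
Hence b_5 = -24/(5*pi).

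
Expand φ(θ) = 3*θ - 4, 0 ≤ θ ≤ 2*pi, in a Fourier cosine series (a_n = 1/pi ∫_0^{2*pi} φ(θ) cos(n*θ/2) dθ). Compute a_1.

a_1 = 1/pi ∫_0^{2*pi} (3*θ - 4) cos(θ/2) dθ.
Integrating by parts (boundary term plus one more integral), an antiderivative of (3*θ - 4) cos(θ/2) is 6*θ*sin(θ/2) - 8*sin(θ/2) + 12*cos(θ/2); evaluating from 0 to 2*pi: ∫_{0}^{2*pi} (3*θ - 4) cos(θ/2) dθ = (-12) - (12) = -24.
Hence a_1 = (1/pi)·(-24) = -24/pi.

-24/pi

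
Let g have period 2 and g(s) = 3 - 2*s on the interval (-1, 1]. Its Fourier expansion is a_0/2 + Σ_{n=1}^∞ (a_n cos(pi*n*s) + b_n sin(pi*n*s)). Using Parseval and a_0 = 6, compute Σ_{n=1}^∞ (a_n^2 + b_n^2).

8/3

Parseval: a_0^2/2 + Σ_{n≥1} (a_n^2+b_n^2) = ∫_{-1}^{1} g(s)^2 ds = 62/3.
Subtract a_0^2/2 = 18: Σ (a_n^2+b_n^2) = 8/3.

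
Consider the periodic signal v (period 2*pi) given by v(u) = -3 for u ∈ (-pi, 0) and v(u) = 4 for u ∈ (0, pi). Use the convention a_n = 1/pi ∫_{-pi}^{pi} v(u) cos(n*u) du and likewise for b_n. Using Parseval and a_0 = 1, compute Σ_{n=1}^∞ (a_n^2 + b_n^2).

Parseval: a_0^2/2 + Σ_{n≥1} (a_n^2+b_n^2) = 1/pi ∫_{-pi}^{pi} v(u)^2 du = 25.
Subtract a_0^2/2 = 1/2: Σ (a_n^2+b_n^2) = 49/2.

49/2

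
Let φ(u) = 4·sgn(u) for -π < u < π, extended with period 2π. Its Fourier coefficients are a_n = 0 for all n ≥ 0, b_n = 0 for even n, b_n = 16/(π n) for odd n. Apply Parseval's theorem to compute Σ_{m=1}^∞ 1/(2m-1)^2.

pi**2/8

Parseval: Σ b_n^2 = (1/π) ∫_{-π}^{π} φ(u)^2 du = 32.
Only odd n contribute, with b_n^2 = 256/(π^2 n^2), so Σ_{m≥1} 1/(2m-1)^2 = π^2·(32)/256 = pi**2/8.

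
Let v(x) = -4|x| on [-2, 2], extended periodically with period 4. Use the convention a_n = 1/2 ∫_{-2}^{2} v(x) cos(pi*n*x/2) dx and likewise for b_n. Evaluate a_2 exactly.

a_2 = 1/2 ∫_{-2}^{2} v(x) cos(pi*x) dx.
v is even and cos(pi*x) is even, so the integrand is even and a_2 = ∫_0^{2} v(x) cos(pi*x) dx.
Integrating by parts (boundary term plus one more integral), an antiderivative of (-4*x) cos(pi*x) is -4*x*sin(pi*x)/pi - 4*cos(pi*x)/pi**2; evaluating from 0 to 2: ∫_{0}^{2} (-4*x) cos(pi*x) dx = (-4/pi**2) - (-4/pi**2) = 0.
Hence a_2 = 0.

0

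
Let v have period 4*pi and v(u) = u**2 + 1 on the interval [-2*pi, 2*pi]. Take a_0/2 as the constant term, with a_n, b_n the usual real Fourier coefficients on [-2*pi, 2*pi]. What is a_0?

2 + 8*pi**2/3

a_0 = (1/(2*pi)) ∫_{-2*pi}^{2*pi} v(u) du = (1/(2*pi)) · (4*pi + 16*pi**3/3) = 2 + 8*pi**2/3.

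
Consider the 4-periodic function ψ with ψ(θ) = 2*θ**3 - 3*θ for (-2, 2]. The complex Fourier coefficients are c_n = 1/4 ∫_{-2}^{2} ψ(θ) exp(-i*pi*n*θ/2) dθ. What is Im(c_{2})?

-12/pi**3 + 5/pi

Since ψ is real-valued, Im(c_{2}) = -1/4 ∫_{-2}^{2} ψ(θ) sin(pi*θ) dθ = -b_{2}/2.
ψ is odd and sin(pi*θ) is odd, so the integrand is even: ∫_{-2}^{2} ψ(θ) sin(pi*θ) dθ = 2∫_0^{2} ψ(θ) sin(pi*θ) dθ.
Integrating by parts three times (tabular method), an antiderivative of (2*θ**3 - 3*θ) sin(pi*θ) is -2*θ**3*cos(pi*θ)/pi + 6*θ**2*sin(pi*θ)/pi**2 + 12*θ*cos(pi*θ)/pi**3 + 3*θ*cos(pi*θ)/pi - 3*sin(pi*θ)/pi**2 - 12*sin(pi*θ)/pi**4; evaluating from 0 to 2: ∫_{0}^{2} (2*θ**3 - 3*θ) sin(pi*θ) dθ = (-10/pi + 24/pi**3) - (0) = -10/pi + 24/pi**3.
So ∫_{-2}^{2} ψ(θ) sin(pi*θ) dθ = -20/pi + 48/pi**3.
Hence Im(c_{2}) = (-1/4)·(-20/pi + 48/pi**3) = -12/pi**3 + 5/pi.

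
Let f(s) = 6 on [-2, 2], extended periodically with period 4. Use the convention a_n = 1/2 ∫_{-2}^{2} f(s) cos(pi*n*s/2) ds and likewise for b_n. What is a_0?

a_0 = 1/2 ∫_{-2}^{2} f(s) ds = 1/2 · (24) = 12.

12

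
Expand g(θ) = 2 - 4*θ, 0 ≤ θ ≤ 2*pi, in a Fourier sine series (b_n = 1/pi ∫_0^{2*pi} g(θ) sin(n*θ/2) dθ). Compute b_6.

8/3

b_6 = 1/pi ∫_0^{2*pi} (2 - 4*θ) sin(3*θ) dθ.
Integrating by parts (boundary term plus one more integral), an antiderivative of (2 - 4*θ) sin(3*θ) is 4*θ*cos(3*θ)/3 - 4*sin(3*θ)/9 - 2*cos(3*θ)/3; evaluating from 0 to 2*pi: ∫_{0}^{2*pi} (2 - 4*θ) sin(3*θ) dθ = (-2/3 + 8*pi/3) - (-2/3) = 8*pi/3.
Hence b_6 = (1/pi)·(8*pi/3) = 8/3.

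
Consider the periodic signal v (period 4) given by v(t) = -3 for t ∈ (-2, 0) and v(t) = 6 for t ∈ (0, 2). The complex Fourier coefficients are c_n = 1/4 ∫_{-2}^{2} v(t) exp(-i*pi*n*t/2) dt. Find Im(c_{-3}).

Since v is real-valued, Im(c_{-3}) = -1/4 ∫_{-2}^{2} v(t) sin(-3*pi*t/2) dt = b_{3}/2.
Split the integral at the breakpoints.
Directly, an antiderivative of (-3) sin(-3*pi*t/2) is -2*cos(3*pi*t/2)/pi; evaluating from -2 to 0: ∫_{-2}^{0} (-3) sin(-3*pi*t/2) dt = (-2/pi) - (2/pi) = -4/pi.
Directly, an antiderivative of (6) sin(-3*pi*t/2) is 4*cos(3*pi*t/2)/pi; evaluating from 0 to 2: ∫_{0}^{2} (6) sin(-3*pi*t/2) dt = (-4/pi) - (4/pi) = -8/pi.
So ∫_{-2}^{2} v(t) sin(-3*pi*t/2) dt = -12/pi.
Hence Im(c_{-3}) = (-1/4)·(-12/pi) = 3/pi.

3/pi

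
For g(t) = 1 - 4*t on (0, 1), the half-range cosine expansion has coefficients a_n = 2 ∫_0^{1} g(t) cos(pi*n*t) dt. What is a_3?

a_3 = 2 ∫_0^{1} (1 - 4*t) cos(3*pi*t) dt.
Integrating by parts (boundary term plus one more integral), an antiderivative of (1 - 4*t) cos(3*pi*t) is -4*t*sin(3*pi*t)/(3*pi) + sin(3*pi*t)/(3*pi) - 4*cos(3*pi*t)/(9*pi**2); evaluating from 0 to 1: ∫_{0}^{1} (1 - 4*t) cos(3*pi*t) dt = (4/(9*pi**2)) - (-4/(9*pi**2)) = 8/(9*pi**2).
Hence a_3 = 2·(8/(9*pi**2)) = 16/(9*pi**2).

16/(9*pi**2)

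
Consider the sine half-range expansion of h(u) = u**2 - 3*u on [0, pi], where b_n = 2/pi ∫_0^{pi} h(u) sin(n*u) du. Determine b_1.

b_1 = 2/pi ∫_0^{pi} (u**2 - 3*u) sin(u) du.
Integrating by parts twice (tabular method), an antiderivative of (u**2 - 3*u) sin(u) is -u**2*cos(u) + 2*u*sin(u) + 3*u*cos(u) - 3*sin(u) + 2*cos(u); evaluating from 0 to pi: ∫_{0}^{pi} (u**2 - 3*u) sin(u) du = (-3*pi - 2 + pi**2) - (2) = -3*pi - 4 + pi**2.
Hence b_1 = (2/pi)·(-3*pi - 4 + pi**2) = -6 - 8/pi + 2*pi.

-6 - 8/pi + 2*pi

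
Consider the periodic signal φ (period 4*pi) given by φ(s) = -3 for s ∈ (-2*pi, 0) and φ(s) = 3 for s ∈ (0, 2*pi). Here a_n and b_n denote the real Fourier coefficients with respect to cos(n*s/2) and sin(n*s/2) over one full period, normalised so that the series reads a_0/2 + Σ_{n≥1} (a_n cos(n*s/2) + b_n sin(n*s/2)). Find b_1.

b_1 = (1/(2*pi)) ∫_{-2*pi}^{2*pi} φ(s) sin(s/2) ds.
φ is odd and sin(s/2) is odd, so the integrand is even and b_1 = 1/pi ∫_0^{2*pi} φ(s) sin(s/2) ds.
Directly, an antiderivative of (3) sin(s/2) is -6*cos(s/2); evaluating from 0 to 2*pi: ∫_{0}^{2*pi} (3) sin(s/2) ds = (6) - (-6) = 12.
Hence b_1 = (1/pi)·(12) = 12/pi.

12/pi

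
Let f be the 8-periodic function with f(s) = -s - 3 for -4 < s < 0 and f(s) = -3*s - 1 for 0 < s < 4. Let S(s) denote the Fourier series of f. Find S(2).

f is continuous at s = 2 with value -7, so the series converges to -7 there.

-7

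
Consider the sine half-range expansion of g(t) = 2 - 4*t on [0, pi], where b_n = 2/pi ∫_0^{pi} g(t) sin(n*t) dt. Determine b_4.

b_4 = 2/pi ∫_0^{pi} (2 - 4*t) sin(4*t) dt.
Integrating by parts (boundary term plus one more integral), an antiderivative of (2 - 4*t) sin(4*t) is t*cos(4*t) - sin(4*t)/4 - cos(4*t)/2; evaluating from 0 to pi: ∫_{0}^{pi} (2 - 4*t) sin(4*t) dt = (-1/2 + pi) - (-1/2) = pi.
Hence b_4 = (2/pi)·(pi) = 2.

2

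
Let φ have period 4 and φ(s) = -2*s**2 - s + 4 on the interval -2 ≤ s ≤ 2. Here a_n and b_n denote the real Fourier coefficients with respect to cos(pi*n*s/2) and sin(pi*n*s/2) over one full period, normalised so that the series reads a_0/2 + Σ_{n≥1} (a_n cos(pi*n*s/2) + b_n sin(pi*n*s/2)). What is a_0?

a_0 = 1/2 ∫_{-2}^{2} φ(s) ds = 1/2 · (16/3) = 8/3.

8/3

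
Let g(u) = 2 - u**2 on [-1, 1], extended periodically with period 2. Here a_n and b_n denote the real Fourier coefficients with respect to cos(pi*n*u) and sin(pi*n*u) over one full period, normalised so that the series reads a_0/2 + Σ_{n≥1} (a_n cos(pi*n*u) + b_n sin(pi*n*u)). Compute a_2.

-1/pi**2

a_2 = ∫_{-1}^{1} g(u) cos(2*pi*u) du.
g is even and cos(2*pi*u) is even, so the integrand is even and a_2 = 2 ∫_0^{1} g(u) cos(2*pi*u) du.
Integrating by parts twice (tabular method), an antiderivative of (2 - u**2) cos(2*pi*u) is -u**2*sin(2*pi*u)/(2*pi) - u*cos(2*pi*u)/(2*pi**2) + sin(2*pi*u)/(4*pi**3) + sin(2*pi*u)/pi; evaluating from 0 to 1: ∫_{0}^{1} (2 - u**2) cos(2*pi*u) du = (-1/(2*pi**2)) - (0) = -1/(2*pi**2).
Hence a_2 = 2·(-1/(2*pi**2)) = -1/pi**2.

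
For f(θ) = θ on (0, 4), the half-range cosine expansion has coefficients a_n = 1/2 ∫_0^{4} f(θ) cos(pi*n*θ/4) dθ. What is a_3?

-16/(9*pi**2)

a_3 = 1/2 ∫_0^{4} (θ) cos(3*pi*θ/4) dθ.
Integrating by parts (boundary term plus one more integral), an antiderivative of (θ) cos(3*pi*θ/4) is 4*θ*sin(3*pi*θ/4)/(3*pi) + 16*cos(3*pi*θ/4)/(9*pi**2); evaluating from 0 to 4: ∫_{0}^{4} (θ) cos(3*pi*θ/4) dθ = (-16/(9*pi**2)) - (16/(9*pi**2)) = -32/(9*pi**2).
Hence a_3 = (1/2)·(-32/(9*pi**2)) = -16/(9*pi**2).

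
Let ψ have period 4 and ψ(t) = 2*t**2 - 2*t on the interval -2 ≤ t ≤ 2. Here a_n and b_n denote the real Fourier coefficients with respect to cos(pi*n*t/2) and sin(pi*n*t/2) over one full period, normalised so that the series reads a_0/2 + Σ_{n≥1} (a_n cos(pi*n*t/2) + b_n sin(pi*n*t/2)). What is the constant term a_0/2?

a_0 = 1/2 ∫_{-2}^{2} ψ(t) dt = 1/2 · (32/3) = 16/3.
So the constant term a_0/2 = 8/3.

8/3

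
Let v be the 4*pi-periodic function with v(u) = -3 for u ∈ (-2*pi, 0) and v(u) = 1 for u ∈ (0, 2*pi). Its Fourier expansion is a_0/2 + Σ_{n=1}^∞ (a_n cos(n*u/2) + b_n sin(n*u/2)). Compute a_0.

-2

a_0 = (1/(2*pi)) ∫_{-2*pi}^{2*pi} v(u) du = (1/(2*pi)) · (-4*pi) = -2.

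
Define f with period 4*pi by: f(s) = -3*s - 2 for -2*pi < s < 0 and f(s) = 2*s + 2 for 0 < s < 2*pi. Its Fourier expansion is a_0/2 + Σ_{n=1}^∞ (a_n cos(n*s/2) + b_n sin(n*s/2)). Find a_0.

5*pi

a_0 = (1/(2*pi)) ∫_{-2*pi}^{2*pi} f(s) ds = (1/(2*pi)) · (10*pi**2) = 5*pi.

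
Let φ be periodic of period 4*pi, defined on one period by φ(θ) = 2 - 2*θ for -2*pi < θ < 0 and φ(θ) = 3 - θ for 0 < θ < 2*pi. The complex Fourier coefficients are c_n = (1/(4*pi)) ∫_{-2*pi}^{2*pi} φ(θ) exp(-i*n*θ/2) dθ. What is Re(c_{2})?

0

Since φ is real-valued, Re(c_{2}) = (1/(4*pi)) ∫_{-2*pi}^{2*pi} φ(θ) cos(θ) dθ = a_{2}/2.
Split the integral at the breakpoints.
Integrating by parts (boundary term plus one more integral), an antiderivative of (2 - 2*θ) cos(θ) is -2*θ*sin(θ) + 2*sin(θ) - 2*cos(θ); evaluating from -2*pi to 0: ∫_{-2*pi}^{0} (2 - 2*θ) cos(θ) dθ = (-2) - (-2) = 0.
Integrating by parts (boundary term plus one more integral), an antiderivative of (3 - θ) cos(θ) is -θ*sin(θ) + 3*sin(θ) - cos(θ); evaluating from 0 to 2*pi: ∫_{0}^{2*pi} (3 - θ) cos(θ) dθ = (-1) - (-1) = 0.
So ∫_{-2*pi}^{2*pi} φ(θ) cos(θ) dθ = 0.
Hence Re(c_{2}) = (1/(4*pi))·(0) = 0.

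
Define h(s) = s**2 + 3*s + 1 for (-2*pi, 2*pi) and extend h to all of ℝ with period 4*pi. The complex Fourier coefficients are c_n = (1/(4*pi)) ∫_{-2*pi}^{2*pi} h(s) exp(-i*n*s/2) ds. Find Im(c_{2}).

3

Since h is real-valued, Im(c_{2}) = -(1/(4*pi)) ∫_{-2*pi}^{2*pi} h(s) sin(s) ds = -b_{2}/2.
Integrating by parts twice (tabular method), an antiderivative of (s**2 + 3*s + 1) sin(s) is -s**2*cos(s) + 2*s*sin(s) - 3*s*cos(s) + 3*sin(s) + cos(s); evaluating from -2*pi to 2*pi: ∫_{-2*pi}^{2*pi} (s**2 + 3*s + 1) sin(s) ds = (-4*pi**2 - 6*pi + 1) - (-4*pi**2 + 1 + 6*pi) = -12*pi.
Hence Im(c_{2}) = (-1/(4*pi))·(-12*pi) = 3.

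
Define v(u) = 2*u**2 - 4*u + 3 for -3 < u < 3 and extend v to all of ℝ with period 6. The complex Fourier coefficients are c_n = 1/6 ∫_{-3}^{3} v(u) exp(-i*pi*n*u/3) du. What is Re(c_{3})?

Since v is real-valued, Re(c_{3}) = 1/6 ∫_{-3}^{3} v(u) cos(pi*u) du = a_{3}/2.
Integrating by parts twice (tabular method), an antiderivative of (2*u**2 - 4*u + 3) cos(pi*u) is 2*u**2*sin(pi*u)/pi - 4*u*sin(pi*u)/pi + 4*u*cos(pi*u)/pi**2 - 4*sin(pi*u)/pi**3 + 3*sin(pi*u)/pi - 4*cos(pi*u)/pi**2; evaluating from -3 to 3: ∫_{-3}^{3} (2*u**2 - 4*u + 3) cos(pi*u) du = (-8/pi**2) - (16/pi**2) = -24/pi**2.
Hence Re(c_{3}) = (1/6)·(-24/pi**2) = -4/pi**2.

-4/pi**2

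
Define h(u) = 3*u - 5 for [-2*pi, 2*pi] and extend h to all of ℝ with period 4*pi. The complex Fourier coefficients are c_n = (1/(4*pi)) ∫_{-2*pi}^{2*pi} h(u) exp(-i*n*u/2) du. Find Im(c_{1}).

Since h is real-valued, Im(c_{1}) = -(1/(4*pi)) ∫_{-2*pi}^{2*pi} h(u) sin(u/2) du = -b_{1}/2.
Integrating by parts (boundary term plus one more integral), an antiderivative of (3*u - 5) sin(u/2) is -6*u*cos(u/2) + 12*sin(u/2) + 10*cos(u/2); evaluating from -2*pi to 2*pi: ∫_{-2*pi}^{2*pi} (3*u - 5) sin(u/2) du = (-10 + 12*pi) - (-12*pi - 10) = 24*pi.
Hence Im(c_{1}) = (-1/(4*pi))·(24*pi) = -6.

-6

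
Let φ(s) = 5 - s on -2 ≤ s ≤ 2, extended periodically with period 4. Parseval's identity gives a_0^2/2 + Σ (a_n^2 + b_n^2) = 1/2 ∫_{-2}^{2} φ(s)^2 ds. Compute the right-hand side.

158/3

1/2 ∫_{-2}^{2} φ(s)^2 ds = 1/2 · (316/3) = 158/3.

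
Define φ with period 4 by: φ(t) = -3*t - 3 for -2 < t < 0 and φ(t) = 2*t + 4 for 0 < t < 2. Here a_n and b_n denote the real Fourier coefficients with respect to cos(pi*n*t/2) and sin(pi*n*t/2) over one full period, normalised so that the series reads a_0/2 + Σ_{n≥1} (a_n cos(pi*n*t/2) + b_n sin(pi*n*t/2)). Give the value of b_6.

1/(3*pi)

b_6 = 1/2 ∫_{-2}^{2} φ(t) sin(3*pi*t) dt.
Split the integral at the breakpoints.
Integrating by parts (boundary term plus one more integral), an antiderivative of (-3*t - 3) sin(3*pi*t) is t*cos(3*pi*t)/pi - sin(3*pi*t)/(3*pi**2) + cos(3*pi*t)/pi; evaluating from -2 to 0: ∫_{-2}^{0} (-3*t - 3) sin(3*pi*t) dt = (1/pi) - (-1/pi) = 2/pi.
Integrating by parts (boundary term plus one more integral), an antiderivative of (2*t + 4) sin(3*pi*t) is -2*t*cos(3*pi*t)/(3*pi) + 2*sin(3*pi*t)/(9*pi**2) - 4*cos(3*pi*t)/(3*pi); evaluating from 0 to 2: ∫_{0}^{2} (2*t + 4) sin(3*pi*t) dt = (-8/(3*pi)) - (-4/(3*pi)) = -4/(3*pi).
Summing the pieces and multiplying by (1/2) gives b_6 = 1/(3*pi).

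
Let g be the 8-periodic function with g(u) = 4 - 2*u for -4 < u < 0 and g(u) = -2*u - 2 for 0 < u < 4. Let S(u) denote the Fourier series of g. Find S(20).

1

u = 20 differs from u = 4 by 2 full period(s), and the series is 8-periodic.
At u = 4 the one-sided limits are g(4^-) = -10 and g(4^+) = 12.
By Dirichlet's theorem the series converges to their average, [(-10) + (12)]/2 = 1.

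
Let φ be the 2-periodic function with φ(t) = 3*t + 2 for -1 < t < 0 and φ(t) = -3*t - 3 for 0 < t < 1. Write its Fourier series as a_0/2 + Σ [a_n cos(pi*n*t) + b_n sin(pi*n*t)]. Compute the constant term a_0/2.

a_0 = ∫_{-1}^{1} φ(t) dt = -4.
So the constant term a_0/2 = -2.

-2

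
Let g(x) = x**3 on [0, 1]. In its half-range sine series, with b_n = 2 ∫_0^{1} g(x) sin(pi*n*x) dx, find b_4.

(3 - 8*pi**2)/(16*pi**3)

b_4 = 2 ∫_0^{1} (x**3) sin(4*pi*x) dx.
Integrating by parts three times (tabular method), an antiderivative of (x**3) sin(4*pi*x) is -x**3*cos(4*pi*x)/(4*pi) + 3*x**2*sin(4*pi*x)/(16*pi**2) + 3*x*cos(4*pi*x)/(32*pi**3) - 3*sin(4*pi*x)/(128*pi**4); evaluating from 0 to 1: ∫_{0}^{1} (x**3) sin(4*pi*x) dx = ((3 - 8*pi**2)/(32*pi**3)) - (0) = (3 - 8*pi**2)/(32*pi**3).
Hence b_4 = 2·((3 - 8*pi**2)/(32*pi**3)) = (3 - 8*pi**2)/(16*pi**3).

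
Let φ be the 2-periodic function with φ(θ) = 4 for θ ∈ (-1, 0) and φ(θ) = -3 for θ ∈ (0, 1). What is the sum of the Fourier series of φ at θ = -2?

1/2

θ = -2 differs from θ = 0 by -1 full period(s), and the series is 2-periodic.
At θ = 0 the one-sided limits are φ(0^-) = 4 and φ(0^+) = -3.
By Dirichlet's theorem the series converges to their average, [(4) + (-3)]/2 = 1/2.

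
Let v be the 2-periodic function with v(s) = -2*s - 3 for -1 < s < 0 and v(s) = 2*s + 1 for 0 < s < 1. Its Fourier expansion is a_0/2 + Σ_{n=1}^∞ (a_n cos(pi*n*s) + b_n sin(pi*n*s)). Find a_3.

a_3 = ∫_{-1}^{1} v(s) cos(3*pi*s) ds.
Split the integral at the breakpoints.
Integrating by parts (boundary term plus one more integral), an antiderivative of (-2*s - 3) cos(3*pi*s) is -2*s*sin(3*pi*s)/(3*pi) - sin(3*pi*s)/pi - 2*cos(3*pi*s)/(9*pi**2); evaluating from -1 to 0: ∫_{-1}^{0} (-2*s - 3) cos(3*pi*s) ds = (-2/(9*pi**2)) - (2/(9*pi**2)) = -4/(9*pi**2).
Integrating by parts (boundary term plus one more integral), an antiderivative of (2*s + 1) cos(3*pi*s) is 2*s*sin(3*pi*s)/(3*pi) + sin(3*pi*s)/(3*pi) + 2*cos(3*pi*s)/(9*pi**2); evaluating from 0 to 1: ∫_{0}^{1} (2*s + 1) cos(3*pi*s) ds = (-2/(9*pi**2)) - (2/(9*pi**2)) = -4/(9*pi**2).
Summing the pieces gives a_3 = -8/(9*pi**2).

-8/(9*pi**2)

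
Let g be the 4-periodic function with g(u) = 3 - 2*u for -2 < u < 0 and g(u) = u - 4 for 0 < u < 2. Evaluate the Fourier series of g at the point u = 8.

u = 8 differs from u = 0 by 2 full period(s), and the series is 4-periodic.
At u = 0 the one-sided limits are g(0^-) = 3 and g(0^+) = -4.
By Dirichlet's theorem the series converges to their average, [(3) + (-4)]/2 = -1/2.

-1/2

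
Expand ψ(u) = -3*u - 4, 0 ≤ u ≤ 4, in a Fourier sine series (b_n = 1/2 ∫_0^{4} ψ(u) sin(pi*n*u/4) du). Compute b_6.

4/pi

b_6 = 1/2 ∫_0^{4} (-3*u - 4) sin(3*pi*u/2) du.
Integrating by parts (boundary term plus one more integral), an antiderivative of (-3*u - 4) sin(3*pi*u/2) is 2*u*cos(3*pi*u/2)/pi - 4*sin(3*pi*u/2)/(3*pi**2) + 8*cos(3*pi*u/2)/(3*pi); evaluating from 0 to 4: ∫_{0}^{4} (-3*u - 4) sin(3*pi*u/2) du = (32/(3*pi)) - (8/(3*pi)) = 8/pi.
Hence b_6 = (1/2)·(8/pi) = 4/pi.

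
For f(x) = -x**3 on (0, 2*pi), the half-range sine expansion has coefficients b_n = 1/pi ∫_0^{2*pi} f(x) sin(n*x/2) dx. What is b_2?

b_2 = 1/pi ∫_0^{2*pi} (-x**3) sin(x) dx.
Integrating by parts three times (tabular method), an antiderivative of (-x**3) sin(x) is x**3*cos(x) - 3*x**2*sin(x) - 6*x*cos(x) + 6*sin(x); evaluating from 0 to 2*pi: ∫_{0}^{2*pi} (-x**3) sin(x) dx = (-12*pi + 8*pi**3) - (0) = -12*pi + 8*pi**3.
Hence b_2 = (1/pi)·(-12*pi + 8*pi**3) = -12 + 8*pi**2.

-12 + 8*pi**2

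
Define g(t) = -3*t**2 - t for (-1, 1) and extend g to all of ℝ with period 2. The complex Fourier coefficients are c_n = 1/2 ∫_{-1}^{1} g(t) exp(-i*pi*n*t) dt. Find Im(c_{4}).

Since g is real-valued, Im(c_{4}) = -1/2 ∫_{-1}^{1} g(t) sin(4*pi*t) dt = -b_{4}/2.
Integrating by parts twice (tabular method), an antiderivative of (-3*t**2 - t) sin(4*pi*t) is 3*t**2*cos(4*pi*t)/(4*pi) - 3*t*sin(4*pi*t)/(8*pi**2) + t*cos(4*pi*t)/(4*pi) - sin(4*pi*t)/(16*pi**2) - 3*cos(4*pi*t)/(32*pi**3); evaluating from -1 to 1: ∫_{-1}^{1} (-3*t**2 - t) sin(4*pi*t) dt = ((-3/32 + pi**2)/pi**3) - ((-3 + 16*pi**2)/(32*pi**3)) = 1/(2*pi).
Hence Im(c_{4}) = (-1/2)·(1/(2*pi)) = -1/(4*pi).

-1/(4*pi)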